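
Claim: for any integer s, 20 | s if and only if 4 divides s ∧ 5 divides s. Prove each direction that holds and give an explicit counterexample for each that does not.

Both directions hold; the statement is true.

[⇒] If 20 ∣ s, write s = 20q. Since 20 = 5·4, s = 4·(5q), so 4 ∣ s; and since 20 = 4·5, s = 5·(4q), so 5 ∣ s.

[⇐] Suppose 4 ∣ s and 5 ∣ s. Any common multiple of 4 and 5 is a multiple of their lcm; here gcd(4, 5) = 1, so lcm(4, 5) = 4·5 = 20, so 20 ∣ s.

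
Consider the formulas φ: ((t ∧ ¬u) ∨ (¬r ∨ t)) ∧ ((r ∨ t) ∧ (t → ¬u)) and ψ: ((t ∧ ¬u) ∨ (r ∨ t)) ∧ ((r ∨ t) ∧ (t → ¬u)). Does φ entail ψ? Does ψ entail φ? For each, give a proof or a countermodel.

(⇒) holds; (⇐) fails.

Forward direction. Assume the antecedent. If t is true, the antecedent forces (t = T, u = F, r = F) or (t = T, u = F, r = T), and the consequent holds there. If t is false, the antecedent cannot hold. Either way the consequent holds.

Converse. This fails. Under t = F, u = F, r = T, the left side is false but the right side is true.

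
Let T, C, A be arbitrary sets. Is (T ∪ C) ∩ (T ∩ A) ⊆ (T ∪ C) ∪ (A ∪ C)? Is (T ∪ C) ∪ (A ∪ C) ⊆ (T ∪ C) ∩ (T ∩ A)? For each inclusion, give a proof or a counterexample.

Only the forward inclusion holds.

(⊆) Let x ∈ (T ∪ C) ∩ (T ∩ A). Then either x ∈ T ∩ A and x ∉ C; or x ∈ T ∩ C ∩ A. In each case x ∈ (T ∪ C) ∪ (A ∪ C), so (T ∪ C) ∩ (T ∩ A) ⊆ (T ∪ C) ∪ (A ∪ C).

(⊇) This inclusion fails. Take T = {1}, C = ∅, A = ∅; then 1 ∈ (T ∪ C) ∪ (A ∪ C) but 1 ∉ (T ∪ C) ∩ (T ∩ A).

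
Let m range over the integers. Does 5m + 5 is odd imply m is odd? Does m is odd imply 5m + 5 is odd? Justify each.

(→) This fails: m = 6 gives 5m + 5 = 35, which is odd, but 6 is even, not odd.

(←) This also fails: m = 1 is odd, but 5m + 5 = 10 is even, not odd.

Neither direction holds.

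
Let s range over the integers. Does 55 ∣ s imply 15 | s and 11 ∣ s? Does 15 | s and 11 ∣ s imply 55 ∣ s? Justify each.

(⇒) This fails: take s = 55. Certainly 55 ∣ 55, but 15 ∤ 55.

(⇐) Suppose 15 ∣ s and 11 ∣ s. Any common multiple of 15 and 11 is a multiple of their lcm; here gcd(15, 11) = 1, so lcm(15, 11) = 15·11 = 165, so 165 ∣ s. Since 55 ∣ 165, it follows that 55 ∣ s.

(⇒) fails; (⇐) holds.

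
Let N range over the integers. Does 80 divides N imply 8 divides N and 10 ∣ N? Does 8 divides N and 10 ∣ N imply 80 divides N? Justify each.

[⇒] If 80 ∣ N, write N = 80q. Since 80 = 10·8, N = 8·(10q), so 8 ∣ N; and since 80 = 8·10, N = 10·(8q), so 10 ∣ N.

[⇐] This fails: take N = 40. Both 8 ∣ 40 and 10 ∣ 40, yet 40 is not a multiple of 80 (since 40 = 0·80 + 40), so 80 ∤ 40.

Only the forward implication holds.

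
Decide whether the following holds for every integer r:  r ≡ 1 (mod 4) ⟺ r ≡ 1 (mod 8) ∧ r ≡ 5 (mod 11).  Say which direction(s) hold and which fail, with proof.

(⇒) fails; (⇐) holds.

Converse. If r ≡ 1 (mod 8) and r ≡ 5 (mod 11), then by the Chinese remainder theorem r ≡ 49 (mod 88). Since 49 ≡ 1 (mod 4) and 4 ∣ 88, we get r ≡ 1 (mod 4).

Forward direction. This fails: r = 1 gives 1 ≡ 1 (mod 4) but 1 ≡ 1 (mod 11), so the conjunction on the right does not hold.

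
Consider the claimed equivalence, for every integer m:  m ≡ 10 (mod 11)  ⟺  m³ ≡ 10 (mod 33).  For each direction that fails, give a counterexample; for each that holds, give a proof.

(⇒) fails; (⇐) holds.

[⇒] This fails: take m = 21. Then 21 ≡ 10 (mod 11), but 21³ = 9261 ≡ 21 (mod 33), not 10.

[⇐] Conversely, the residues r modulo 33 with r³ ≡ 10 (mod 33) are exactly {10}, and each is ≡ 10 (mod 11).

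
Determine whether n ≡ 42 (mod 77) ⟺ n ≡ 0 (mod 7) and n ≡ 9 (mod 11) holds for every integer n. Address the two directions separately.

(⟹) Suppose n ≡ 42 (mod 77); write n = 77j + 42. Since 7 ∣ 77, reducing mod 7 gives n ≡ 42 ≡ 0 (mod 7); since 11 ∣ 77, reducing mod 11 gives n ≡ 42 ≡ 9 (mod 11).

(⟸) Conversely, if n ≡ 0 (mod 7) and n ≡ 9 (mod 11), then by the Chinese remainder theorem n ≡ 42 (mod 77). This is exactly n ≡ 42 (mod 77).

Both directions hold; the statement is true.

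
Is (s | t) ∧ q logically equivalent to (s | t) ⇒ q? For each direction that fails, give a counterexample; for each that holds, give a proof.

[⇒] Assume the antecedent. If q is true, (s | t) ⇒ q reduces to true regardless of the other variables. If q is false, the antecedent cannot hold. Either way (s | t) ⇒ q holds.

[⇐] This fails. Under q = F, t = F, s = F, the left side is false but the right side is true.

The forward direction holds; the converse fails.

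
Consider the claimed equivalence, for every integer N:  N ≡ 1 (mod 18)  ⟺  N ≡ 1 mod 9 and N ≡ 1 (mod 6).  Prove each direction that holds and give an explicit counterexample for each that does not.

[⇐] If N ≡ 1 (mod 9) and N ≡ 1 (mod 6), then by the Chinese remainder theorem N ≡ 1 (mod 18). This is exactly N ≡ 1 (mod 18).

[⇒] Suppose N ≡ 1 (mod 18); write N = 18j + 1. Since 9 ∣ 18, reducing mod 9 gives N ≡ 1 (mod 9); since 6 ∣ 18, reducing mod 6 gives N ≡ 1 (mod 6).

The biconditional holds.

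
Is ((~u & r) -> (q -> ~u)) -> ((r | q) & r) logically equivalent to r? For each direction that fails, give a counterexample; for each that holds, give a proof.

[⇐] Assume the antecedent. If r is true, the consequent reduces to true regardless of the other variables. If r is false, the antecedent cannot hold. Either way the consequent holds.

[⇒] Assume the antecedent. If r is true, r reduces to true regardless of the other variables. If r is false, the antecedent cannot hold. Either way r holds.

Both implications hold.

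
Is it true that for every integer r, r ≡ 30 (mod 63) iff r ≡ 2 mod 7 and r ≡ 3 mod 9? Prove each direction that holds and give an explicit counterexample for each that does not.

Forward direction. Suppose r ≡ 30 (mod 63); write r = 63j + 30. Since 7 ∣ 63, reducing mod 7 gives r ≡ 30 ≡ 2 (mod 7); since 9 ∣ 63, reducing mod 9 gives r ≡ 30 ≡ 3 (mod 9).

Converse. If r ≡ 2 (mod 7) and r ≡ 3 (mod 9), then by the Chinese remainder theorem r ≡ 30 (mod 63). This is exactly r ≡ 30 (mod 63).

The biconditional holds.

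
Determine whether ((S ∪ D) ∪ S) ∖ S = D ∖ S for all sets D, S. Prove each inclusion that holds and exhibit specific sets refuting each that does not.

Forward inclusion. Let x ∈ ((S ∪ D) ∪ S) ∖ S. Then x ∈ D and x ∉ S, from which x ∈ D ∖ S.

Reverse inclusion. Let x ∈ D ∖ S. Then x ∈ D and x ∉ S, from which x ∈ ((S ∪ D) ∪ S) ∖ S.

The two sets are equal.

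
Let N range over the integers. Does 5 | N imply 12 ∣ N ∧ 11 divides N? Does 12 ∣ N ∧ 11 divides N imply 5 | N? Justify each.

(⇒) This fails: take N = 5. Certainly 5 ∣ 5, but 12 ∤ 5.

(⇐) This fails: take N = 132. Both 12 ∣ 132 and 11 ∣ 132, yet 132 is not a multiple of 5 (since 132 = 26·5 + 2), so 5 ∤ 132.

(⇒) fails and (⇐) fails.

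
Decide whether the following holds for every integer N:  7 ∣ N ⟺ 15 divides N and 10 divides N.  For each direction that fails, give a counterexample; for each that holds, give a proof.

Neither direction holds.

Forward direction. This fails: take N = 7. Certainly 7 ∣ 7, but 15 ∤ 7.

Converse. This fails: take N = 30. Both 15 ∣ 30 and 10 ∣ 30, yet 30 is not a multiple of 7 (since 30 = 4·7 + 2), so 7 ∤ 30.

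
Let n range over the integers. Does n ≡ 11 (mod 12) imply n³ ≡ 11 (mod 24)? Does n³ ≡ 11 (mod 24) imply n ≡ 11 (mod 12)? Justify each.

Forward direction. This fails: take n = 23. Then 23 ≡ 11 (mod 12), but 23³ = 12167 ≡ 23 (mod 24), not 11.

Converse. The residues r modulo 24 with r³ ≡ 11 (mod 24) are exactly {11}, and each is ≡ 11 (mod 12).

Only the reverse direction holds.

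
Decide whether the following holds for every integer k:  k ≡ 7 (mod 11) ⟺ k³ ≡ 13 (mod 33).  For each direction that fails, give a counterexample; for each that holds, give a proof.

(⟹) This fails: take k = 18. Then 18 ≡ 7 (mod 11), but 18³ = 5832 ≡ 24 (mod 33), not 13.

(⟸) Conversely, the residues r modulo 33 with r³ ≡ 13 (mod 33) are exactly {7}, and each is ≡ 7 (mod 11).

Not equivalent: only (⇐) holds.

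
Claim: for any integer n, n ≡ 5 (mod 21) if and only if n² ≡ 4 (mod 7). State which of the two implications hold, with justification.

Not equivalent: only (⇒) holds.

(→) Suppose n ≡ 5 (mod 21). Then n² ≡ 5² = 25 (mod 21), and since 7 ∣ 21, also n² ≡ 4 (mod 7).

(←) This fails: take n = 2. Then 2² = 4 ≡ 4 (mod 7), yet 2 ≡ 2 (mod 21), not 5.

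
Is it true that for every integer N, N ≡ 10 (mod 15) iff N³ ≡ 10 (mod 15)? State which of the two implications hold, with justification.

[⇒] Suppose N ≡ 10 (mod 15). Write N = 15j + 10. Then (15j + 10)³ = 3375j³ + 6750j² + 4500j + 1000 = 15(225j³ + 450j² + 300j + 66) + 10, so N³ ≡ 10 (mod 15).

[⇐] Conversely, suppose N³ ≡ 10 (mod 15). The only residue r in {0, …, 14} with r³ ≡ 10 (mod 15) is r = 10, so N ≡ 10 (mod 15).

Both directions hold.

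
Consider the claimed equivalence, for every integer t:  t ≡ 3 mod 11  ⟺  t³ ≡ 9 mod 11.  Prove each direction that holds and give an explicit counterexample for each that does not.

Both directions fail.

[⇒] This fails: take t = 3. Then 3 ≡ 3 (mod 11), but 3³ = 27 ≡ 5 (mod 11), not 9.

[⇐] This fails: take t = 4. Then 4³ = 64 ≡ 9 (mod 11), yet 4 ≡ 4 (mod 11), not 3.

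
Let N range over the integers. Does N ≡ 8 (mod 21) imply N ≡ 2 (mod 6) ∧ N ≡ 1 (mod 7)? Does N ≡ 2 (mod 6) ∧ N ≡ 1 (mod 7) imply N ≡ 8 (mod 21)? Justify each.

(⟸) If N ≡ 2 (mod 6) and N ≡ 1 (mod 7), then by the Chinese remainder theorem N ≡ 8 (mod 42). Since 8 ≡ 8 (mod 21) and 21 ∣ 42, we get N ≡ 8 (mod 21).

(⟹) This fails: N = 29 gives 29 ≡ 8 (mod 21) but 29 ≡ 5 (mod 6), so the conjunction on the right does not hold.

The forward direction fails; the converse holds.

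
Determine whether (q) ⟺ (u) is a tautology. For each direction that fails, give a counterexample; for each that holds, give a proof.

(→) This fails. Under q = T, u = F, the left side is true but the right side is false.

(←) This fails. Under q = F, u = T, the left side is false but the right side is true.

Both directions fail.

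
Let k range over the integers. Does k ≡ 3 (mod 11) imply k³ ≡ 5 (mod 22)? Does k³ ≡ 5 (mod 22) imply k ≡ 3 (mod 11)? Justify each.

Forward direction. This fails: take k = 14. Then 14 ≡ 3 (mod 11), but 14³ = 2744 ≡ 16 (mod 22), not 5.

Converse. The residues r modulo 22 with r³ ≡ 5 (mod 22) are exactly {3}, and each is ≡ 3 (mod 11).

Not equivalent: only (⇐) holds.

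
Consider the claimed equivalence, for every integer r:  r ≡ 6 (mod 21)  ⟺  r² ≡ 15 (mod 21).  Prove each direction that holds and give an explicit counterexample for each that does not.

Only the forward direction holds.

Converse. This fails: take r = 15. Then 15² = 225 ≡ 15 (mod 21), yet 15 ≡ 15 (mod 21), not 6.

Forward direction. Suppose r ≡ 6 (mod 21). Write r = 21j + 6. Then (21j + 6)² = 441j² + 252j + 36 = 21(21j² + 12j + 1) + 15, so r² ≡ 15 (mod 21).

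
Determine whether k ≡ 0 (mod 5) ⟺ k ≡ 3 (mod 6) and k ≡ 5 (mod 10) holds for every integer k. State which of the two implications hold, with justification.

(→) This fails: k = 0 gives 0 ≡ 0 (mod 5) but 0 ≡ 0 (mod 6), so the conjunction on the right does not hold.

(←) Conversely, if k ≡ 3 (mod 6) and k ≡ 5 (mod 10), then by the Chinese remainder theorem k ≡ 15 (mod 30). Since 15 ≡ 0 (mod 5) and 5 ∣ 30, we get k ≡ 0 (mod 5).

Not equivalent: only (⇐) holds.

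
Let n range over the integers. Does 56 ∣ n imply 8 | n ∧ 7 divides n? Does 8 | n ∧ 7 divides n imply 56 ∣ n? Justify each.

Equivalent; both directions hold.

(→) If 56 ∣ n, write n = 56q. Since 56 = 7·8, n = 8·(7q), so 8 ∣ n; and since 56 = 8·7, n = 7·(8q), so 7 ∣ n.

(←) Suppose 8 ∣ n and 7 ∣ n. Any common multiple of 8 and 7 is a multiple of their lcm; here gcd(8, 7) = 1, so lcm(8, 7) = 8·7 = 56, so 56 ∣ n.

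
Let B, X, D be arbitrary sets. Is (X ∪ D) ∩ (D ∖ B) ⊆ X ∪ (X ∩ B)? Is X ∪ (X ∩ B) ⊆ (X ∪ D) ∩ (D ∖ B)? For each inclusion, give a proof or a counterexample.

Forward inclusion. This inclusion fails. Take B = ∅, X = ∅, D = {1}; then 1 ∈ (X ∪ D) ∩ (D ∖ B) but 1 ∉ X ∪ (X ∩ B).

Reverse inclusion. This inclusion fails. Take B = ∅, X = {1}, D = ∅; then 1 ∈ X ∪ (X ∩ B) but 1 ∉ (X ∪ D) ∩ (D ∖ B).

Both inclusions fail.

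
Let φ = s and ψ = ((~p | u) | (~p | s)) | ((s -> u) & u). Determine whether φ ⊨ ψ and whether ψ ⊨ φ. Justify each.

Forward direction. Assume the antecedent. If u is true, the consequent reduces to true regardless of the other variables. If u is false, the antecedent forces (u = F, s = T, p = F) or (u = F, s = T, p = T), and the consequent holds there. Either way the consequent holds.

Converse. This fails. Under u = F, s = F, p = F, the left side is false but the right side is true.

Not equivalent: only (⇒) holds.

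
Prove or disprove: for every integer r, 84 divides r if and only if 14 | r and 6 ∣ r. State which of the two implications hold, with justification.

Not equivalent: only (⇒) holds.

(⇐) This fails: take r = 42. Both 14 ∣ 42 and 6 ∣ 42, yet 42 is not a multiple of 84 (since 42 = 0·84 + 42), so 84 ∤ 42.

(⇒) If 84 ∣ r, write r = 84q. Since 84 = 6·14, r = 14·(6q), so 14 ∣ r; and since 84 = 14·6, r = 6·(14q), so 6 ∣ r.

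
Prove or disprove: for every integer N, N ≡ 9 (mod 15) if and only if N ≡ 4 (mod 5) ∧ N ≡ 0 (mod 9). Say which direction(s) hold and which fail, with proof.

[⇒] This fails: N = 24 gives 24 ≡ 9 (mod 15) but 24 ≡ 6 (mod 9), so the conjunction on the right does not hold.

[⇐] Conversely, if N ≡ 4 (mod 5) and N ≡ 0 (mod 9), then by the Chinese remainder theorem N ≡ 9 (mod 45). Since 9 ≡ 9 (mod 15) and 15 ∣ 45, we get N ≡ 9 (mod 15).

Not equivalent: only (⇐) holds.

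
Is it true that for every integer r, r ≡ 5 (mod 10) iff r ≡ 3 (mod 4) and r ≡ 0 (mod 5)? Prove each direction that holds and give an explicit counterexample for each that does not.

(⟹) This fails: r = 5 gives 5 ≡ 5 (mod 10) but 5 ≡ 1 (mod 4), so the conjunction on the right does not hold.

(⟸) Conversely, if r ≡ 3 (mod 4) and r ≡ 0 (mod 5), then by the Chinese remainder theorem r ≡ 15 (mod 20). Since 15 ≡ 5 (mod 10) and 10 ∣ 20, we get r ≡ 5 (mod 10).

(⇒) fails; (⇐) holds.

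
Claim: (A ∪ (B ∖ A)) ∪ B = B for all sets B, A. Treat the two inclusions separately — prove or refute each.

(⊇) Let x ∈ B. Then either x ∈ B and x ∉ A; or x ∈ B ∩ A. In each case x ∈ (A ∪ (B ∖ A)) ∪ B, so B ⊆ (A ∪ (B ∖ A)) ∪ B.

(⊆) This inclusion fails. Take B = ∅, A = {1}; then 1 ∈ (A ∪ (B ∖ A)) ∪ B but 1 ∉ B.

Only the reverse inclusion holds.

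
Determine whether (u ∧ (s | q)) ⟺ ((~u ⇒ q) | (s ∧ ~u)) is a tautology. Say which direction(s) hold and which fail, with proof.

Only the forward implication holds.

[⇒] Assume the antecedent. If u is true, (~u ⇒ q) | (s ∧ ~u) reduces to true regardless of the other variables. If u is false, the antecedent cannot hold. Either way (~u ⇒ q) | (s ∧ ~u) holds.

[⇐] This fails. Under u = T, s = F, q = F, the left side is false but the right side is true.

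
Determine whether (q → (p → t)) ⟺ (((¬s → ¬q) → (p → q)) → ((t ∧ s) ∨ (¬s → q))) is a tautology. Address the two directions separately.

Neither implication holds.

(⇒) This fails. Under t = F, p = F, s = F, q = F, the left side is true but the right side is false.

(⇐) This fails. Under t = F, p = T, s = F, q = T, the left side is false but the right side is true.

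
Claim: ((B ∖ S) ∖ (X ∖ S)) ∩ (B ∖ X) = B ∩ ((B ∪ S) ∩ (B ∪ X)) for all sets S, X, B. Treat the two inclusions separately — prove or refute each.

(⊆) holds; (⊇) fails.

Forward inclusion. Let x ∈ ((B ∖ S) ∖ (X ∖ S)) ∩ (B ∖ X). Then x ∈ B and x ∉ S, X, from which x ∈ B ∩ ((B ∪ S) ∩ (B ∪ X)).

Reverse inclusion. This inclusion fails. Take S = {1}, X = ∅, B = {1}; then 1 ∈ B ∩ ((B ∪ S) ∩ (B ∪ X)) but 1 ∉ ((B ∖ S) ∖ (X ∖ S)) ∩ (B ∖ X).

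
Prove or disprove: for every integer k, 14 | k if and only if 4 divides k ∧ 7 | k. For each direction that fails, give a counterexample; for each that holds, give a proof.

(⟹) This fails: take k = 14. Certainly 14 ∣ 14, but 4 ∤ 14.

(⟸) Suppose 4 ∣ k and 7 ∣ k. Any common multiple of 4 and 7 is a multiple of their lcm; here gcd(4, 7) = 1, so lcm(4, 7) = 4·7 = 28, so 28 ∣ k. Since 14 ∣ 28, it follows that 14 ∣ k.

Not equivalent: only (⇐) holds.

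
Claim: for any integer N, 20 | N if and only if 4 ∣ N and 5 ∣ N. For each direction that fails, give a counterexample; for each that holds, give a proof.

(←) Suppose 4 ∣ N and 5 ∣ N. Any common multiple of 4 and 5 is a multiple of their lcm; here gcd(4, 5) = 1, so lcm(4, 5) = 4·5 = 20, so 20 ∣ N.

(→) If 20 ∣ N, write N = 20q. Since 20 = 5·4, N = 4·(5q), so 4 ∣ N; and since 20 = 4·5, N = 5·(4q), so 5 ∣ N.

Equivalent; both directions hold.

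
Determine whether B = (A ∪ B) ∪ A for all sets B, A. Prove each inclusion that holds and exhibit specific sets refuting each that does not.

(⟹) Let x ∈ B. Then either x ∈ B and x ∉ A; or x ∈ B ∩ A. In each case x ∈ (A ∪ B) ∪ A, so B ⊆ (A ∪ B) ∪ A.

(⟸) This inclusion fails. Take B = ∅, A = {1}; then 1 ∈ (A ∪ B) ∪ A but 1 ∉ B.

The sets are not equal: only the forward inclusion holds.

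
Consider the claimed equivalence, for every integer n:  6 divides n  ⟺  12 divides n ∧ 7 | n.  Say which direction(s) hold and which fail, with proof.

(⇒) This fails: take n = 6. Certainly 6 ∣ 6, but 12 ∤ 6.

(⇐) Suppose 12 ∣ n and 7 ∣ n. Any common multiple of 12 and 7 is a multiple of their lcm; here gcd(12, 7) = 1, so lcm(12, 7) = 12·7 = 84, so 84 ∣ n. Since 6 ∣ 84, it follows that 6 ∣ n.

The forward direction fails; the converse holds.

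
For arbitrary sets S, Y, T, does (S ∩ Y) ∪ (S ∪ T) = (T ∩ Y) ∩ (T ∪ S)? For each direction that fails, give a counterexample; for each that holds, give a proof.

(⊆) This inclusion fails. Take S = {1}, Y = ∅, T = ∅; then 1 ∈ (S ∩ Y) ∪ (S ∪ T) but 1 ∉ (T ∩ Y) ∩ (T ∪ S).

(⊇) Let x ∈ (T ∩ Y) ∩ (T ∪ S). Then either x ∈ Y ∩ T and x ∉ S; or x ∈ S ∩ Y ∩ T. In each case x ∈ (S ∩ Y) ∪ (S ∪ T), so (T ∩ Y) ∩ (T ∪ S) ⊆ (S ∩ Y) ∪ (S ∪ T).

Only the reverse inclusion holds.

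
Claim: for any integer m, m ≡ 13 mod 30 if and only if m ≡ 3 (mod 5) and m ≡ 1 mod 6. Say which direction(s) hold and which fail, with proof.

(⟸) If m ≡ 3 (mod 5) and m ≡ 1 (mod 6), then by the Chinese remainder theorem m ≡ 13 (mod 30). This is exactly m ≡ 13 (mod 30).

(⟹) Suppose m ≡ 13 (mod 30); write m = 30j + 13. Since 5 ∣ 30, reducing mod 5 gives m ≡ 13 ≡ 3 (mod 5); since 6 ∣ 30, reducing mod 6 gives m ≡ 13 ≡ 1 (mod 6).

Both directions hold; the statement is true.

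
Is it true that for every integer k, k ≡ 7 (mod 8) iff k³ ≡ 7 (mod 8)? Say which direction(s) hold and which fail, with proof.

Forward direction. Suppose k ≡ 7 (mod 8). Write k = 8j + 7. Then (8j + 7)³ = 512j³ + 1344j² + 1176j + 343 = 8(64j³ + 168j² + 147j + 42) + 7, so k³ ≡ 7 (mod 8).

Converse. For the converse, argue contrapositively. If k ≢ 7 (mod 8), then k is congruent to one of 0, 1, 2, 3, 4, 5, 6 modulo 8, and these give k³ ≡ 0, 1, 0, 3, 0, 5, 0 respectively — never 7.

The biconditional holds.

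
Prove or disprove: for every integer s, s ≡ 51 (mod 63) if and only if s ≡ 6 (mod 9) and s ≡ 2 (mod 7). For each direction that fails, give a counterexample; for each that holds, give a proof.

Forward direction. Suppose s ≡ 51 (mod 63); write s = 63j + 51. Since 9 ∣ 63, reducing mod 9 gives s ≡ 51 ≡ 6 (mod 9); since 7 ∣ 63, reducing mod 7 gives s ≡ 51 ≡ 2 (mod 7).

Converse. If s ≡ 6 (mod 9) and s ≡ 2 (mod 7), then by the Chinese remainder theorem s ≡ 51 (mod 63). This is exactly s ≡ 51 (mod 63).

Both directions hold; the statement is true.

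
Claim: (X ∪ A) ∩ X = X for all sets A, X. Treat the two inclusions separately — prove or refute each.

Both inclusions hold; the sets are equal.

(⟹) Let x ∈ (X ∪ A) ∩ X. Then either x ∈ X and x ∉ A; or x ∈ A ∩ X. In each case x ∈ X, so (X ∪ A) ∩ X ⊆ X.

(⟸) Let x ∈ X. Then either x ∈ X and x ∉ A; or x ∈ A ∩ X. In each case x ∈ (X ∪ A) ∩ X, so X ⊆ (X ∪ A) ∩ X.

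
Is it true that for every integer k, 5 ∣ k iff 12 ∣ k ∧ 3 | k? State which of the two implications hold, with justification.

[⇒] This fails: take k = 5. Certainly 5 ∣ 5, but 12 ∤ 5.

[⇐] This fails: take k = 12. Both 12 ∣ 12 and 3 ∣ 12, yet 12 is not a multiple of 5 (since 12 = 2·5 + 2), so 5 ∤ 12.

Neither implication holds.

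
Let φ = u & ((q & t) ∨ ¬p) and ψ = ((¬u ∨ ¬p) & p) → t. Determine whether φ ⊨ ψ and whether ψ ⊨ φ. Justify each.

(⟹) Assume the antecedent. If u is true, ((¬u ∨ ¬p) & p) → t reduces to true regardless of the other variables. If u is false, the antecedent cannot hold. Either way ((¬u ∨ ¬p) & p) → t holds.

(⟸) This fails. Under q = F, u = F, p = F, t = F, the left side is false but the right side is true.

Only the forward direction holds.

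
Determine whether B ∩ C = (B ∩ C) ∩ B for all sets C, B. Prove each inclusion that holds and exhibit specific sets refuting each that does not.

Reverse inclusion. Let x ∈ (B ∩ C) ∩ B. Then x ∈ C ∩ B, from which x ∈ B ∩ C.

Forward inclusion. Let x ∈ B ∩ C. Then x ∈ C ∩ B, from which x ∈ (B ∩ C) ∩ B.

Both inclusions hold.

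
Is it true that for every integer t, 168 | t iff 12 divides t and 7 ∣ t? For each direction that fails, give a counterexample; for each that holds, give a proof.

Not equivalent: only (⇒) holds.

Forward direction. If 168 ∣ t, write t = 168q. Since 168 = 14·12, t = 12·(14q), so 12 ∣ t; and since 168 = 24·7, t = 7·(24q), so 7 ∣ t.

Converse. This fails: take t = 84. Both 12 ∣ 84 and 7 ∣ 84, yet 84 is not a multiple of 168 (since 84 = 0·168 + 84), so 168 ∤ 84.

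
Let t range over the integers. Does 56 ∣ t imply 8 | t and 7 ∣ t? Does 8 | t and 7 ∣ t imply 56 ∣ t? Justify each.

The biconditional holds.

[⇒] If 56 ∣ t, write t = 56q. Since 56 = 7·8, t = 8·(7q), so 8 ∣ t; and since 56 = 8·7, t = 7·(8q), so 7 ∣ t.

[⇐] Suppose 8 ∣ t and 7 ∣ t. Any common multiple of 8 and 7 is a multiple of their lcm; here gcd(8, 7) = 1, so lcm(8, 7) = 8·7 = 56, so 56 ∣ t.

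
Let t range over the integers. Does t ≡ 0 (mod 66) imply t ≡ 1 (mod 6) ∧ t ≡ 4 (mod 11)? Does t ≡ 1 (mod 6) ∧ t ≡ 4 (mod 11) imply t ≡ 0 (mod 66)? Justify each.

Both directions fail.

(⇒) This fails: t = 0 gives 0 ≡ 0 (mod 66) but 0 ≡ 0 (mod 6), so the conjunction on the right does not hold.

(⇐) This fails: t = 37 satisfies both congruences on the right (37 ≡ 1 mod 6 and 37 ≡ 4 mod 11) yet 37 ≡ 37 (mod 66), not 0.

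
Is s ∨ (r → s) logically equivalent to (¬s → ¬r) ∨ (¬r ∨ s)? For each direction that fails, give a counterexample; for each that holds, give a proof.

Both implications hold.

(⟹) Assume the antecedent. If r is true, the antecedent forces (r = T, s = T), and (¬s → ¬r) ∨ (¬r ∨ s) holds there. If r is false, (¬s → ¬r) ∨ (¬r ∨ s) reduces to true regardless of the other variables. Either way (¬s → ¬r) ∨ (¬r ∨ s) holds.

(⟸) Assume the antecedent. If r is true, the antecedent forces (r = T, s = T), and s ∨ (r → s) holds there. If r is false, s ∨ (r → s) reduces to true regardless of the other variables. Either way s ∨ (r → s) holds.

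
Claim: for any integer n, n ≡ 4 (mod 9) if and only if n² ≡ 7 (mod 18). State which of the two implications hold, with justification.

(→) This fails: take n = 4. Then 4 ≡ 4 (mod 9), but 4² = 16 ≡ 16 (mod 18), not 7.

(←) This fails: take n = 5. Then 5² = 25 ≡ 7 (mod 18), yet 5 ≡ 5 (mod 9), not 4.

Neither implication holds.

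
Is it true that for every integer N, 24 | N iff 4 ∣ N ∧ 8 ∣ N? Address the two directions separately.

The forward direction holds; the converse fails.

(→) If 24 ∣ N, write N = 24q. Since 24 = 6·4, N = 4·(6q), so 4 ∣ N; and since 24 = 3·8, N = 8·(3q), so 8 ∣ N.

(←) This fails: take N = 8. Both 4 ∣ 8 and 8 ∣ 8, yet 8 is not a multiple of 24 (since 8 = 0·24 + 8), so 24 ∤ 8.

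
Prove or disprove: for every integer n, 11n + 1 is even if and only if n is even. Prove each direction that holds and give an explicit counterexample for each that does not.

(⇒) This fails: n = 5 gives 11n + 1 = 56, which is even, but 5 is odd, not even.

(⇐) This also fails: n = 2 is even, but 11n + 1 = 23 is odd, not even.

(⇒) fails and (⇐) fails.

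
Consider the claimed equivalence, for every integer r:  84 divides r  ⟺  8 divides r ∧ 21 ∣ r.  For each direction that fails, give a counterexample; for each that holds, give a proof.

(⇒) This fails: take r = 84. Certainly 84 ∣ 84, but 8 ∤ 84.

(⇐) Suppose 8 ∣ r and 21 ∣ r. Any common multiple of 8 and 21 is a multiple of their lcm; here gcd(8, 21) = 1, so lcm(8, 21) = 8·21 = 168, so 168 ∣ r. Since 84 ∣ 168, it follows that 84 ∣ r.

Only the converse holds.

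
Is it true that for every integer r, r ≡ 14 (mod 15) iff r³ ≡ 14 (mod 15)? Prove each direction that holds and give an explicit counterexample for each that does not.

(→) Suppose r ≡ 14 (mod 15). Write r = 15j + 14. Then (15j + 14)³ = 3375j³ + 9450j² + 8820j + 2744 = 15(225j³ + 630j² + 588j + 182) + 14, so r³ ≡ 14 (mod 15).

(←) Conversely, suppose r³ ≡ 14 (mod 15). The only residue r in {0, …, 14} with r³ ≡ 14 (mod 15) is r = 14, so r ≡ 14 (mod 15).

Both directions hold.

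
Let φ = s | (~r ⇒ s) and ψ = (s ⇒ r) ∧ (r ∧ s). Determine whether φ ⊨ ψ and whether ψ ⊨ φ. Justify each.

Forward direction. This fails. Under s = T, r = F, the left side is true but the right side is false.

Converse. Assume the antecedent. If s is true, s | (~r ⇒ s) reduces to true regardless of the other variables. If s is false, the antecedent cannot hold. Either way s | (~r ⇒ s) holds.

(⇒) fails; (⇐) holds.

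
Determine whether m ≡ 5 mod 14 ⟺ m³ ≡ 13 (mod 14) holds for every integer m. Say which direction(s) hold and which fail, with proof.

The forward direction holds; the converse fails.

Forward direction. Suppose m ≡ 5 mod 14. Write m = 14j + 5. Then (14j + 5)³ = 2744j³ + 2940j² + 1050j + 125 = 14(196j³ + 210j² + 75j + 8) + 13, so m³ ≡ 13 (mod 14).

Converse. This fails: take m = 3. Then 3³ = 27 ≡ 13 (mod 14), yet 3 ≡ 3 (mod 14), not 5.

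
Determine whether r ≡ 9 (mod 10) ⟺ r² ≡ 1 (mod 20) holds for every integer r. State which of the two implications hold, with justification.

(⟹) Suppose r ≡ 9 (mod 10). Working modulo 20, r ∈ {9, 19}; for each such r, r² ≡ 1 (mod 20).

(⟸) This fails: take r = 1. Then 1² = 1 ≡ 1 (mod 20), yet 1 ≡ 1 (mod 10), not 9.

(⇒) holds; (⇐) fails.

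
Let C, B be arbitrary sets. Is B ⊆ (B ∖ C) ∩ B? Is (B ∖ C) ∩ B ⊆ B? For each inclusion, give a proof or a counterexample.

(⊆) fails; (⊇) holds.

(⟹) This inclusion fails. Take C = {1}, B = {1}; then 1 ∈ B but 1 ∉ (B ∖ C) ∩ B.

(⟸) Let x ∈ (B ∖ C) ∩ B. Then x ∈ B and x ∉ C, from which x ∈ B.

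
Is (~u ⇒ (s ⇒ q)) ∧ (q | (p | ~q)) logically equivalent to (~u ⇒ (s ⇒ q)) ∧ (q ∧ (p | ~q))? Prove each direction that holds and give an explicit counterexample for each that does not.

Forward direction. This fails. Under q = F, s = F, p = F, u = F, the left side is true but the right side is false.

Converse. Assume the antecedent. If q is true, the consequent reduces to true regardless of the other variables. If q is false, the antecedent cannot hold. Either way the consequent holds.

The forward direction fails; the converse holds.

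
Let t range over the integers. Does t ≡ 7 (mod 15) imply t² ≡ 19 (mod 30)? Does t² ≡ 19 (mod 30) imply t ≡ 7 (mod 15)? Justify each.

Neither implication holds.

(⟹) This fails: take t = 22. Then 22 ≡ 7 (mod 15), but 22² = 484 ≡ 4 (mod 30), not 19.

(⟸) This fails: take t = 13. Then 13² = 169 ≡ 19 (mod 30), yet 13 ≡ 13 (mod 15), not 7.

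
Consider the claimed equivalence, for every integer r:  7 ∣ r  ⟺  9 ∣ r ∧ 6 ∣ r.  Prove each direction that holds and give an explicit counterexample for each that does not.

(⇒) This fails: take r = 7. Certainly 7 ∣ 7, but 9 ∤ 7.

(⇐) This fails: take r = 18. Both 9 ∣ 18 and 6 ∣ 18, yet 18 is not a multiple of 7 (since 18 = 2·7 + 4), so 7 ∤ 18.

(⇒) fails and (⇐) fails.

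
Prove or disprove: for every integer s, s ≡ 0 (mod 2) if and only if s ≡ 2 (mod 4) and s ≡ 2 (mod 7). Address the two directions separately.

(⟹) This fails: s = 0 gives 0 ≡ 0 (mod 2) but 0 ≡ 0 (mod 4), so the conjunction on the right does not hold.

(⟸) Conversely, if s ≡ 2 (mod 4) and s ≡ 2 (mod 7), then by the Chinese remainder theorem s ≡ 2 (mod 28). Since 2 ≡ 0 (mod 2) and 2 ∣ 28, we get s ≡ 0 (mod 2).

Only the converse holds.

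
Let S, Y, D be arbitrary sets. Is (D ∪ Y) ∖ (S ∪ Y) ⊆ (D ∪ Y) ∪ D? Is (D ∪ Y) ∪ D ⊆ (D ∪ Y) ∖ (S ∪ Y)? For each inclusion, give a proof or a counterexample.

(⊆) Let x ∈ (D ∪ Y) ∖ (S ∪ Y). Then x ∈ D and x ∉ S, Y, from which x ∈ (D ∪ Y) ∪ D.

(⊇) This inclusion fails. Take S = ∅, Y = {1}, D = ∅; then 1 ∈ (D ∪ Y) ∪ D but 1 ∉ (D ∪ Y) ∖ (S ∪ Y).

(⊆) holds; (⊇) fails.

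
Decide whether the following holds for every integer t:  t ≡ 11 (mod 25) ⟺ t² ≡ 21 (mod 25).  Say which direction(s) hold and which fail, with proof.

(⟹) Suppose t ≡ 11 (mod 25). Write t = 25j + 11. Then (25j + 11)² = 625j² + 550j + 121 = 25(25j² + 22j + 4) + 21, so t² ≡ 21 (mod 25).

(⟸) This fails: take t = 14. Then 14² = 196 ≡ 21 (mod 25), yet 14 ≡ 14 (mod 25), not 11.

Only the forward direction holds.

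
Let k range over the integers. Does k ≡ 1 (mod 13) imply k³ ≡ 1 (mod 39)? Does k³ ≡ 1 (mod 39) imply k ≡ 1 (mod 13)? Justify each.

(⟹) This fails: take k = 14. Then 14 ≡ 1 (mod 13), but 14³ = 2744 ≡ 14 (mod 39), not 1.

(⟸) This fails: take k = 16. Then 16³ = 4096 ≡ 1 (mod 39), yet 16 ≡ 3 (mod 13), not 1.

Neither implication holds.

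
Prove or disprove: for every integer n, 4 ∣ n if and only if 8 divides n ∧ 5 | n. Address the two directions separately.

(⟸) Suppose 8 ∣ n and 5 ∣ n. Any common multiple of 8 and 5 is a multiple of their lcm; here gcd(8, 5) = 1, so lcm(8, 5) = 8·5 = 40, so 40 ∣ n. Since 4 ∣ 40, it follows that 4 ∣ n.

(⟹) This fails: take n = 4. Certainly 4 ∣ 4, but 8 ∤ 4.

The forward direction fails; the converse holds.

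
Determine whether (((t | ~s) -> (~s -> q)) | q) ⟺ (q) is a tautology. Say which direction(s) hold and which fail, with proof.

The forward direction fails; the converse holds.

Forward direction. This fails. Under t = F, q = F, s = T, the left side is true but the right side is false.

Converse. Assume the antecedent. If t is true, the antecedent forces (t = T, q = T, s = F) or (t = T, q = T, s = T), and ((t | ~s) -> (~s -> q)) | q holds there. If t is false, the antecedent forces (t = F, q = T, s = F) or (t = F, q = T, s = T), and ((t | ~s) -> (~s -> q)) | q holds there. Either way ((t | ~s) -> (~s -> q)) | q holds.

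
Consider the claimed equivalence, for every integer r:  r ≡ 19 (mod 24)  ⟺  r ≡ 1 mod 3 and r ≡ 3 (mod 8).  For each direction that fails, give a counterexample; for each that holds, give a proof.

Forward direction. Suppose r ≡ 19 (mod 24); write r = 24j + 19. Since 3 ∣ 24, reducing mod 3 gives r ≡ 19 ≡ 1 (mod 3); since 8 ∣ 24, reducing mod 8 gives r ≡ 19 ≡ 3 (mod 8).

Converse. If r ≡ 1 (mod 3) and r ≡ 3 (mod 8), then by the Chinese remainder theorem r ≡ 19 (mod 24). This is exactly r ≡ 19 (mod 24).

Both implications hold.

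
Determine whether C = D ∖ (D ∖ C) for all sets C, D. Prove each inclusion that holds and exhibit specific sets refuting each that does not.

(⊆) fails; (⊇) holds.

Forward inclusion. This inclusion fails. Take C = {1}, D = ∅; then 1 ∈ C but 1 ∉ D ∖ (D ∖ C).

Reverse inclusion. Let x ∈ D ∖ (D ∖ C). Then x ∈ C ∩ D, from which x ∈ C.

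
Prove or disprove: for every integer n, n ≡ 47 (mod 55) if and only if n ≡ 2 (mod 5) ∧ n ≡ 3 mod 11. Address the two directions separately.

Both directions hold.

[⇐] If n ≡ 2 (mod 5) and n ≡ 3 (mod 11), then by the Chinese remainder theorem n ≡ 47 (mod 55). This is exactly n ≡ 47 (mod 55).

[⇒] Suppose n ≡ 47 (mod 55); write n = 55j + 47. Since 5 ∣ 55, reducing mod 5 gives n ≡ 47 ≡ 2 (mod 5); since 11 ∣ 55, reducing mod 11 gives n ≡ 47 ≡ 3 (mod 11).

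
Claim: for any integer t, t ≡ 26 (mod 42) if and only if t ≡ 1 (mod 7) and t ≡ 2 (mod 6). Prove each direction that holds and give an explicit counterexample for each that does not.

Forward direction. This fails: t = 26 gives 26 ≡ 26 (mod 42) but 26 ≡ 5 (mod 7), so the conjunction on the right does not hold.

Converse. This fails: t = 8 satisfies both congruences on the right (8 ≡ 1 mod 7 and 8 ≡ 2 mod 6) yet 8 ≡ 8 (mod 42), not 26.

(⇒) fails and (⇐) fails.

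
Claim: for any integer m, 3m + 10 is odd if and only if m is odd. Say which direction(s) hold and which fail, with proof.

The biconditional holds.

Converse. Suppose m is odd; write m = 2j + 1. Then 3m + 10 = 3·(2j + 1) + 10 = 2·3j + 13, which is odd.

Forward direction. Suppose 3m + 10 is odd. Since 3 is odd, 3m and m have the same parity, so 3m + 10 ≡ m + 10 (mod 2). As 10 is even, 3m + 10 is odd exactly when m is odd. Thus m is odd.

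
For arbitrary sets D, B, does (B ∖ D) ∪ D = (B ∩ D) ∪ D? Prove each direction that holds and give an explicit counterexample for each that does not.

(⊆) fails; (⊇) holds.

(⟹) This inclusion fails. Take D = ∅, B = {1}; then 1 ∈ (B ∖ D) ∪ D but 1 ∉ (B ∩ D) ∪ D.

(⟸) Let x ∈ (B ∩ D) ∪ D. Then either x ∈ D and x ∉ B; or x ∈ D ∩ B. In each case x ∈ (B ∖ D) ∪ D, so (B ∩ D) ∪ D ⊆ (B ∖ D) ∪ D.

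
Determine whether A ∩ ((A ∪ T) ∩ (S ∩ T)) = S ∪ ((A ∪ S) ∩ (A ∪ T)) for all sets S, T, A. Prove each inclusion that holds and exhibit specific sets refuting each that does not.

(⊆) Let x ∈ A ∩ ((A ∪ T) ∩ (S ∩ T)). Then x ∈ S ∩ T ∩ A, from which x ∈ S ∪ ((A ∪ S) ∩ (A ∪ T)).

(⊇) This inclusion fails. Take S = {1}, T = ∅, A = ∅; then 1 ∈ S ∪ ((A ∪ S) ∩ (A ∪ T)) but 1 ∉ A ∩ ((A ∪ T) ∩ (S ∩ T)).

Only the forward inclusion holds.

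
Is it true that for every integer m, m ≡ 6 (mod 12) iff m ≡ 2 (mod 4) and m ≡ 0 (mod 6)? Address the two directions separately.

(⟸) If m ≡ 2 (mod 4) and m ≡ 0 (mod 6), then by the Chinese remainder theorem m ≡ 6 (mod 12). This is exactly m ≡ 6 (mod 12).

(⟹) Suppose m ≡ 6 (mod 12); write m = 12j + 6. Since 4 ∣ 12, reducing mod 4 gives m ≡ 6 ≡ 2 (mod 4); since 6 ∣ 12, reducing mod 6 gives m ≡ 6 ≡ 0 (mod 6).

Both directions hold; the statement is true.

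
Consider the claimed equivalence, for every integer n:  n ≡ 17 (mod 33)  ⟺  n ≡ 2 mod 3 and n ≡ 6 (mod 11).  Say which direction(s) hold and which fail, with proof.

(→) Suppose n ≡ 17 (mod 33); write n = 33j + 17. Since 3 ∣ 33, reducing mod 3 gives n ≡ 17 ≡ 2 (mod 3); since 11 ∣ 33, reducing mod 11 gives n ≡ 17 ≡ 6 (mod 11).

(←) Conversely, if n ≡ 2 (mod 3) and n ≡ 6 (mod 11), then by the Chinese remainder theorem n ≡ 17 (mod 33). This is exactly n ≡ 17 (mod 33).

Both implications hold.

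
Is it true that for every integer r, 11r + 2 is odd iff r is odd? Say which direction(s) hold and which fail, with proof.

Both directions hold; the statement is true.

(⇐) Suppose r is odd; write r = 2j + 1. Then 11r + 2 = 11·(2j + 1) + 2 = 2·11j + 13, which is odd.

(⇒) Suppose 11r + 2 is odd. Since 11 is odd, 11r and r have the same parity, so 11r + 2 ≡ r + 2 (mod 2). As 2 is even, 11r + 2 is odd exactly when r is odd. Thus r is odd.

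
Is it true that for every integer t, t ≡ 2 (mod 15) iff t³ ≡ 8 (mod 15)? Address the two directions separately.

Equivalent; both directions hold.

(⇒) Suppose t ≡ 2 (mod 15). Write t = 15j + 2. Then (15j + 2)³ = 3375j³ + 1350j² + 180j + 8 = 15(225j³ + 90j² + 12j) + 8, so t³ ≡ 8 (mod 15).

(⇐) Conversely, suppose t³ ≡ 8 (mod 15). The only residue r in {0, …, 14} with r³ ≡ 8 (mod 15) is r = 2, so t ≡ 2 (mod 15).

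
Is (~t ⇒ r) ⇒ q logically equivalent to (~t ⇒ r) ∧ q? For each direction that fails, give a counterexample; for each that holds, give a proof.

Not equivalent: only (⇐) holds.

(⟹) This fails. Under t = F, q = F, r = F, the left side is true but the right side is false.

(⟸) Assume the antecedent. If t is true, the antecedent forces (t = T, q = T, r = F) or (t = T, q = T, r = T), and (~t ⇒ r) ⇒ q holds there. If t is false, the antecedent forces (t = F, q = T, r = T), and (~t ⇒ r) ⇒ q holds there. Either way (~t ⇒ r) ⇒ q holds.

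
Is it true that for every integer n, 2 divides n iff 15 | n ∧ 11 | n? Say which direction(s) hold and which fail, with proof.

(⇒) This fails: take n = 2. Certainly 2 ∣ 2, but 15 ∤ 2.

(⇐) This fails: take n = 165. Both 15 ∣ 165 and 11 ∣ 165, yet 165 is not a multiple of 2 (since 165 = 82·2 + 1), so 2 ∤ 165.

Neither implication holds.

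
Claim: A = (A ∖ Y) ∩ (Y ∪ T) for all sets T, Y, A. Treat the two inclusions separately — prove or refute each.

Forward inclusion. This inclusion fails. Take T = ∅, Y = ∅, A = {1}; then 1 ∈ A but 1 ∉ (A ∖ Y) ∩ (Y ∪ T).

Reverse inclusion. Let x ∈ (A ∖ Y) ∩ (Y ∪ T). Then x ∈ T ∩ A and x ∉ Y, from which x ∈ A.

The sets are not equal: only the reverse inclusion holds.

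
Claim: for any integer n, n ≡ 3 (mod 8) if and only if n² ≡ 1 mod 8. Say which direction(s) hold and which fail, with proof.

Only the forward implication holds.

(⇒) Suppose n ≡ 3 (mod 8). Write n = 8j + 3. Then (8j + 3)² = 64j² + 48j + 9 = 8(8j² + 6j + 1) + 1, so n² ≡ 1 (mod 8).

(⇐) This fails: take n = 1. Then 1² = 1 ≡ 1 (mod 8), yet 1 ≡ 1 (mod 8), not 3.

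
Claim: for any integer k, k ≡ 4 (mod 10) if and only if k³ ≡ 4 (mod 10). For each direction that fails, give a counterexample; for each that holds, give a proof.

The biconditional holds.

Converse. For the converse, argue contrapositively. If k ≢ 4 (mod 10), then k is congruent to one of 0, 1, 2, 3, 5, 6, 7, 8, 9 modulo 10, and these give k³ ≡ 0, 1, 8, 7, 5, 6, 3, 2, 9 respectively — never 4.

Forward direction. Suppose k ≡ 4 (mod 10). Write k = 10j + 4. Then (10j + 4)³ = 1000j³ + 1200j² + 480j + 64 = 10(100j³ + 120j² + 48j + 6) + 4, so k³ ≡ 4 (mod 10).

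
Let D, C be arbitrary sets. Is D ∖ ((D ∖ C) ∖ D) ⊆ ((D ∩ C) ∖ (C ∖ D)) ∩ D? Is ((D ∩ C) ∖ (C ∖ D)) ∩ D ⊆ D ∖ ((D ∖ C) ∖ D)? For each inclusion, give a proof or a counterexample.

Only the reverse inclusion holds.

(⊇) Let x ∈ ((D ∩ C) ∖ (C ∖ D)) ∩ D. Then x ∈ D ∩ C, from which x ∈ D ∖ ((D ∖ C) ∖ D).

(⊆) This inclusion fails. Take D = {1}, C = ∅; then 1 ∈ D ∖ ((D ∖ C) ∖ D) but 1 ∉ ((D ∩ C) ∖ (C ∖ D)) ∩ D.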